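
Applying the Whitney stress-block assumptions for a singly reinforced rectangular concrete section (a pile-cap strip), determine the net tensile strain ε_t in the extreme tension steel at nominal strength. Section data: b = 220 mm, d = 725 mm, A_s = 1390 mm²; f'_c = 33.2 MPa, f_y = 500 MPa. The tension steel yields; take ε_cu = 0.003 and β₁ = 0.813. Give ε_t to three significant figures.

ε_t ≈ 0.0128

a = A_s f_y/(0.85 f'_c b) = 111.95 mm.
β₁ = 0.813, so c = a/β₁ = 111.95/0.813 = 137.70 mm.
From the linear strain diagram with ε_cu = 0.003: ε_t = 0.003 (d − c)/c = 0.003 × (725 − 137.70)/137.70 = 0.0128.
Since ε_t ≥ 0.005, the section is tension-controlled.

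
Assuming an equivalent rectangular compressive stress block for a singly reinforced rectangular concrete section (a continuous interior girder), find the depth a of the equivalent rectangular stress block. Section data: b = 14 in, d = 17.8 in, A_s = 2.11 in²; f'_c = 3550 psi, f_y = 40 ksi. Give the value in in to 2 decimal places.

T = A_s f_y = 2.11 × 40 = 84.4 kips.
a = T/(0.85 f'_c b) = 84.4/(0.85 × 3.55 × 14) = 2.00 in.

a ≈ 2.00 in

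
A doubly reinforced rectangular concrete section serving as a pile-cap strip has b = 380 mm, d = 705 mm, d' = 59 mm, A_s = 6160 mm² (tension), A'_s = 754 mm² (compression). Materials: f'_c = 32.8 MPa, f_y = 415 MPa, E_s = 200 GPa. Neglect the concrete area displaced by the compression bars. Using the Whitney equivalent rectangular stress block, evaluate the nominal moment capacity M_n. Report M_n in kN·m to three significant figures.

M_n ≈ 1550 kN·m

Assume both tension and compression steel yield.
Net tension couple steel: A_s − A'_s = 5406 mm².
a = (A_s − A'_s) f_y / (0.85 f'_c b) = 2243490/(0.85 × 32.8 × 380) = 211.76 mm.
c = a/β₁ = 211.76/0.816 = 259.51 mm; ε'_s = 0.003(c − d')/c = 0.0023 ≥ f_y/E_s = 0.0021, so compression steel does yield.
M_n = (A_s − A'_s) f_y (d − a/2) + A'_s f_y (d − d') = [2243490 × (705 − 105.88) + 312910 × (705 − 59)] × 10⁻⁶ = 1344.12 + 202.14 = 1546.26 kN·m.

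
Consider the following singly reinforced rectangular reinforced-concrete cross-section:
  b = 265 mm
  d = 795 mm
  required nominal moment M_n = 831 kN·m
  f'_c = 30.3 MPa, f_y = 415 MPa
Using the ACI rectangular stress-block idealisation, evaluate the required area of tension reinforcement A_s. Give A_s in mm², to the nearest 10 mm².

With M_n = 0.85 f'_c a b (d − a/2), solve the quadratic for a:
a = d − √(d² − 2M_n/(0.85 f'_c b)) = 795 − √(795² − 2 × 831×10⁶/(0.85 × 30.3 × 265)) = 171.69 mm.
A_s = 0.85 f'_c a b / f_y = 0.85 × 30.3 × 171.69 × 265 / 415 = 2823.6 mm².

A_s ≈ 2820 mm²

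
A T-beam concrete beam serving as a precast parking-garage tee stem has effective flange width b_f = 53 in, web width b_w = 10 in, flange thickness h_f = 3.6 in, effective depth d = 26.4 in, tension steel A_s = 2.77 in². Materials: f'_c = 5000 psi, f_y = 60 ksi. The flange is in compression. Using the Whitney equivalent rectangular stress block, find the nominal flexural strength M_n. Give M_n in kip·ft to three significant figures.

Tension: T = A_s f_y = 2.77 × 60 = 166.2 kips.
Try a within the flange: a = T/(0.85 f'_c b_f) = 166.2/(0.85 × 5 × 53) = 0.738 in.
Since a = 0.738 ≤ h_f = 3.6 in, the stress block lies entirely in the flange; analyse as a rectangular beam of width b_f.
M_n = T(d − a/2) = 166.2 × (26.4 − 0.369) = 4326.4 kip·in.
M_n = 4326.4/12 = 360.53 kip·ft.

M_n ≈ 361 kip·ft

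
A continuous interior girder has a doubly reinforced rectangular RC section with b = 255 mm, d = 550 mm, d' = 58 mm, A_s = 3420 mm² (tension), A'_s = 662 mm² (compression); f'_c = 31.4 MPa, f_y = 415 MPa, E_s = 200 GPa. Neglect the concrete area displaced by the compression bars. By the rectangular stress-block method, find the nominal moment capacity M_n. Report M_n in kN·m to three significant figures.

Assume both tension and compression steel yield.
Net tension couple steel: A_s − A'_s = 2758 mm².
a = (A_s − A'_s) f_y / (0.85 f'_c b) = 1144570/(0.85 × 31.4 × 255) = 168.17 mm.
c = a/β₁ = 168.17/0.826 = 203.60 mm; ε'_s = 0.003(c − d')/c = 0.0021 ≥ f_y/E_s = 0.0021, so compression steel does yield.
M_n = (A_s − A'_s) f_y (d − a/2) + A'_s f_y (d − d') = [1144570 × (550 − 84.085) + 274730 × (550 − 58)] × 10⁻⁶ = 533.27 + 135.17 = 668.44 kN·m.

M_n ≈ 668 kN·m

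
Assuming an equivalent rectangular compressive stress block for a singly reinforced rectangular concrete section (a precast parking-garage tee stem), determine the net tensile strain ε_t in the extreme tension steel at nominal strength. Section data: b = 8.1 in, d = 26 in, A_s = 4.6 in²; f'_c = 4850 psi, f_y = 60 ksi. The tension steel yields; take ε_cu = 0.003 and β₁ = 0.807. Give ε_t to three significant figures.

a = A_s f_y/(0.85 f'_c b) = 8.265 in.
β₁ = 0.807, so c = a/β₁ = 8.265/0.807 = 10.242 in.
From the linear strain diagram with ε_cu = 0.003: ε_t = 0.003 (d − c)/c = 0.003 × (26 − 10.242)/10.242 = 0.00462.
ε_t is between 0.004 and 0.005 — transition zone.

ε_t ≈ 0.00462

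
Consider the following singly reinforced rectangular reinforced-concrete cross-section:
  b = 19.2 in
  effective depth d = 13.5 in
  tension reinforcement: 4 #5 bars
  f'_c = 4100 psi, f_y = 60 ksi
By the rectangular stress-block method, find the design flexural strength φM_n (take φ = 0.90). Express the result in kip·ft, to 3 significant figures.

φM_n ≈ 72.2 kip·ft

A_s = 4 × 0.31 = 1.24 in².
T = A_s f_y = 1.24 × 60 = 74.4 kips.
a = T/(0.85 f'_c b) = 74.4/(0.85 × 4.1 × 19.2) = 1.112 in.
M_n = T(d − a/2) = 74.4 × (13.5 − 0.556) = 963.0 kip·in = 963.0/12 = 80.25 kip·ft.
φM_n = 0.90 × 80.25 = 72.23 kip·ft.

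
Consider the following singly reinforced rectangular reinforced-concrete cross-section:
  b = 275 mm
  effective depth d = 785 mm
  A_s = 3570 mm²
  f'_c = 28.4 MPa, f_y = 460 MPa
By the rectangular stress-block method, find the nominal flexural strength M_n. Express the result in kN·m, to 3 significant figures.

M_n ≈ 1090 kN·m

T = A_s f_y = 3570 × 460 = 1642200 N = 1642.2 kN.
From C = T: a = T/(0.85 f'_c b) = 1642200/(0.85 × 28.4 × 275) = 247.38 mm.
M_n = T(d − a/2) = 1642.2 kN × (785 − 123.69) mm = 1086.00 kN·m.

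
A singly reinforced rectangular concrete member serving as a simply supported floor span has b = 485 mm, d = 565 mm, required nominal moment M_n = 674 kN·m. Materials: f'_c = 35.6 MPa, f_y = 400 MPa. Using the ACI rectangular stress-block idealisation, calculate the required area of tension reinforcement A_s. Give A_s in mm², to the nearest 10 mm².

With M_n = 0.85 f'_c a b (d − a/2), solve the quadratic for a:
a = d − √(d² − 2M_n/(0.85 f'_c b)) = 565 − √(565² − 2 × 674×10⁶/(0.85 × 35.6 × 485)) = 88.16 mm.
A_s = 0.85 f'_c a b / f_y = 0.85 × 35.6 × 88.16 × 485 / 400 = 3234.6 mm².

A_s ≈ 3230 mm²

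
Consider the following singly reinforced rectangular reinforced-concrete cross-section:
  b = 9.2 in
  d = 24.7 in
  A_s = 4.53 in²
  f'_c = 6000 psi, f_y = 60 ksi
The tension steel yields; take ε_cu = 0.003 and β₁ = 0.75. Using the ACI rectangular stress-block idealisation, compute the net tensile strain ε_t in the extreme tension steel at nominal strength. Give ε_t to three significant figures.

a = A_s f_y/(0.85 f'_c b) = 5.793 in.
β₁ = 0.75, so c = a/β₁ = 5.793/0.75 = 7.724 in.
From the linear strain diagram with ε_cu = 0.003: ε_t = 0.003 (d − c)/c = 0.003 × (24.7 − 7.724)/7.724 = 0.00659.
Since ε_t ≥ 0.005, the section is tension-controlled.

ε_t ≈ 0.00659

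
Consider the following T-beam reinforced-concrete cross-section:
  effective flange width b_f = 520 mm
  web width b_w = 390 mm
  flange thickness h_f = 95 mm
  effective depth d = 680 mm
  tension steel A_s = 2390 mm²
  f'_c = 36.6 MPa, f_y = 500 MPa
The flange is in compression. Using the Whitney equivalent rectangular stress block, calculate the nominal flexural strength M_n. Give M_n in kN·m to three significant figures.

M_n ≈ 768 kN·m

Tension: T = A_s f_y = 2390 × 500 = 1195000 N.
Try a within the flange: a = T/(0.85 f'_c b_f) = 1195000/(0.85 × 36.6 × 520) = 73.87 mm.
Since a = 73.87 ≤ h_f = 95 mm, the stress block lies entirely in the flange; analyse as a rectangular beam of width b_f.
M_n = T(d − a/2) = 1195000 × (680 − 36.935) = 768.46 × 10⁶ N·mm.
M_n = 768.46 kN·m.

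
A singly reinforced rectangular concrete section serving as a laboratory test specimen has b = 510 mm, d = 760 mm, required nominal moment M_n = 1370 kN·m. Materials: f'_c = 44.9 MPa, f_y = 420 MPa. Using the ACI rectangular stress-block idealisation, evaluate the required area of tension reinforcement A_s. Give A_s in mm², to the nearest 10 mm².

A_s ≈ 4590 mm²

With M_n = 0.85 f'_c a b (d − a/2), solve the quadratic for a:
a = d − √(d² − 2M_n/(0.85 f'_c b)) = 760 − √(760² − 2 × 1370×10⁶/(0.85 × 44.9 × 510)) = 99.07 mm.
A_s = 0.85 f'_c a b / f_y = 0.85 × 44.9 × 99.07 × 510 / 420 = 4591.2 mm².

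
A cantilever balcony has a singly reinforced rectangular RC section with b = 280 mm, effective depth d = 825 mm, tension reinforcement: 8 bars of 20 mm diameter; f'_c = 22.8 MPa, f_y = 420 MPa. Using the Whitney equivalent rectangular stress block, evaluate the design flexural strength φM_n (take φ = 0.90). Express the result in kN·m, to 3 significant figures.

A_s = 8 × 314 = 2512 mm².
T = A_s f_y = 2512 × 420 = 1055040 N = 1055.04 kN.
From C = T: a = T/(0.85 f'_c b) = 1055040/(0.85 × 22.8 × 280) = 194.43 mm.
M_n = T(d − a/2) = 1055.04 kN × (825 − 97.215) mm = 767.84 kN·m.
φM_n = 0.90 × 767.84 = 691.06 kN·m.

φM_n ≈ 691 kN·m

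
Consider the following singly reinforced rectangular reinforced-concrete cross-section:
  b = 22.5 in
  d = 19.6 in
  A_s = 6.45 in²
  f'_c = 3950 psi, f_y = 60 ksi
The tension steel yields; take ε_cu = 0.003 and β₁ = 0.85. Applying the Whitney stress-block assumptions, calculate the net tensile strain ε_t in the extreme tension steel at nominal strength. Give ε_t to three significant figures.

ε_t ≈ 0.00676

a = A_s f_y/(0.85 f'_c b) = 5.123 in.
β₁ = 0.85, so c = a/β₁ = 5.123/0.85 = 6.027 in.
From the linear strain diagram with ε_cu = 0.003: ε_t = 0.003 (d − c)/c = 0.003 × (19.6 − 6.027)/6.027 = 0.00676.
Since ε_t ≥ 0.005, the section is tension-controlled.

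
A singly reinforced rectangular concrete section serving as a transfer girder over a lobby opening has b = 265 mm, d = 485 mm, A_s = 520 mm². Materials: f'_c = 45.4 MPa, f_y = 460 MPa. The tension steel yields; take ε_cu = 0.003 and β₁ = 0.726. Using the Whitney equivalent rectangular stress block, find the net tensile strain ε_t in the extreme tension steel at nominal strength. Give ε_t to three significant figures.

ε_t ≈ 0.0422

a = A_s f_y/(0.85 f'_c b) = 23.39 mm.
β₁ = 0.726, so c = a/β₁ = 23.39/0.726 = 32.22 mm.
From the linear strain diagram with ε_cu = 0.003: ε_t = 0.003 (d − c)/c = 0.003 × (485 − 32.22)/32.22 = 0.0422.
Since ε_t ≥ 0.005, the section is tension-controlled.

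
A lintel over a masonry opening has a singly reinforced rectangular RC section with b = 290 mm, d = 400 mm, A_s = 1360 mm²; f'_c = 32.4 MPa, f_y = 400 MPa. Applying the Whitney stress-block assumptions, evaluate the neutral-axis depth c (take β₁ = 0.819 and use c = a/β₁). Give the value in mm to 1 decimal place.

T = A_s f_y = 1360 × 400 = 544000 N = 544 kN.
Setting C = 0.85 f'_c a b equal to T: a = 544000/(0.85 × 32.4 × 290) = 68.114 mm.
With β₁ = 0.819, c = a/β₁ = 68.114/0.819 = 83.2 mm.

c ≈ 83.2 mm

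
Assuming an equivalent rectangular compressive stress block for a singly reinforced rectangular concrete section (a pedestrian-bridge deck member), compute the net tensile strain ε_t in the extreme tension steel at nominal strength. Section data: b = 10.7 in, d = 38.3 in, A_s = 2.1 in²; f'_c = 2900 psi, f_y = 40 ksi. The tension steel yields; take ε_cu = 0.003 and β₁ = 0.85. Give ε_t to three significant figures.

a = A_s f_y/(0.85 f'_c b) = 3.185 in.
β₁ = 0.85, so c = a/β₁ = 3.185/0.85 = 3.747 in.
From the linear strain diagram with ε_cu = 0.003: ε_t = 0.003 (d − c)/c = 0.003 × (38.3 − 3.747)/3.747 = 0.0277.
Since ε_t ≥ 0.005, the section is tension-controlled.

ε_t ≈ 0.0277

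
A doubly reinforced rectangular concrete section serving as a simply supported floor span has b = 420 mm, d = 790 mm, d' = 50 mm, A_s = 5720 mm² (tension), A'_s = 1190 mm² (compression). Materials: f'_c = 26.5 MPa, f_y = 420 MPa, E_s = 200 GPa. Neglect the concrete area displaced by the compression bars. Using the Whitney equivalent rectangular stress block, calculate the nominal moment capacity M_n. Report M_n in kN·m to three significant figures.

M_n ≈ 1680 kN·m

Assume both tension and compression steel yield.
Net tension couple steel: A_s − A'_s = 4530 mm².
a = (A_s − A'_s) f_y / (0.85 f'_c b) = 1902600/(0.85 × 26.5 × 420) = 201.11 mm.
c = a/β₁ = 201.11/0.85 = 236.60 mm; ε'_s = 0.003(c − d')/c = 0.0024 ≥ f_y/E_s = 0.0021, so compression steel does yield.
M_n = (A_s − A'_s) f_y (d − a/2) + A'_s f_y (d − d') = [1902600 × (790 − 100.555) + 499800 × (790 − 50)] × 10⁻⁶ = 1311.74 + 369.85 = 1681.59 kN·m.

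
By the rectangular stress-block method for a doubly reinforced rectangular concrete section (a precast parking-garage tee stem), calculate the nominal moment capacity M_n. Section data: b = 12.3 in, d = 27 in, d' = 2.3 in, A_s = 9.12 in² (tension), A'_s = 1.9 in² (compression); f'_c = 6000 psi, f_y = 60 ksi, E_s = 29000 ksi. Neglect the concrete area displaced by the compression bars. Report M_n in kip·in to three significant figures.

M_n ≈ 13000 kip·in

Assume both steels yield.
a = (A_s − A'_s) f_y/(0.85 f'_c b) = (9.12 − 1.9) × 60/(0.85 × 6 × 12.3) = 6.906 in.
c = a/β₁ = 6.906/0.75 = 9.208 in; ε'_s = 0.003(c − d')/c = 0.0023 ≥ ε_y = 0.0021, so the compression steel yields.
M_n = (A_s − A'_s) f_y (d − a/2) + A'_s f_y (d − d') = 433.2 × (27 − 3.453) + 114 × (27 − 2.3) = 10200.6 + 2815.8 = 13016.4 kip·in.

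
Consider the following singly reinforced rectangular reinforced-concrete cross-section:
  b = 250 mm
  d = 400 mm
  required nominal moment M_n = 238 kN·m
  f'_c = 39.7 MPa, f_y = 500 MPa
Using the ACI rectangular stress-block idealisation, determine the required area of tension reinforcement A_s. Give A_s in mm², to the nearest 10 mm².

A_s ≈ 1320 mm²

With M_n = 0.85 f'_c a b (d − a/2), solve the quadratic for a:
a = d − √(d² − 2M_n/(0.85 f'_c b)) = 400 − √(400² − 2 × 238×10⁶/(0.85 × 39.7 × 250)) = 78.17 mm.
A_s = 0.85 f'_c a b / f_y = 0.85 × 39.7 × 78.17 × 250 / 500 = 1318.9 mm².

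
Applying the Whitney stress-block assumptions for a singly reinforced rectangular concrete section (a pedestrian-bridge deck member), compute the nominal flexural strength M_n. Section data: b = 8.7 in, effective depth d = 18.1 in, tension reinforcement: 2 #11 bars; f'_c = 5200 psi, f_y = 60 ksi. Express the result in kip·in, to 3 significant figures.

A_s = 2 × 1.56 = 3.12 in².
T = A_s f_y = 3.12 × 60 = 187.2 kips.
a = T/(0.85 f'_c b) = 187.2/(0.85 × 5.2 × 8.7) = 4.868 in.
M_n = T(d − a/2) = 187.2 × (18.1 − 2.434) = 2932.7 kip·in.

M_n ≈ 2930 kip·in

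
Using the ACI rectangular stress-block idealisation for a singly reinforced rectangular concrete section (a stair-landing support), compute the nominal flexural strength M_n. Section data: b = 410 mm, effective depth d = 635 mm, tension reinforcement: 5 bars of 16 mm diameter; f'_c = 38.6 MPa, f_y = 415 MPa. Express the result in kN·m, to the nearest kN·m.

M_n ≈ 258 kN·m

A_s = 5 × 201 = 1005 mm².
T = A_s f_y = 1005 × 415 = 417075 N = 417.075 kN.
From C = T: a = T/(0.85 f'_c b) = 417075/(0.85 × 38.6 × 410) = 31.00 mm.
M_n = T(d − a/2) = 417.075 kN × (635 − 15.5) mm = 258.38 kN·m.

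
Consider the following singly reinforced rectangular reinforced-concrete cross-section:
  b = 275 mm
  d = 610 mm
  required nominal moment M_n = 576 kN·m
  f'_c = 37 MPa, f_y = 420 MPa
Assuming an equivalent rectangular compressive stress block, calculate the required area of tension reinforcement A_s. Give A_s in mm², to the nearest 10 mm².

A_s ≈ 2500 mm²

With M_n = 0.85 f'_c a b (d − a/2), solve the quadratic for a:
a = d − √(d² − 2M_n/(0.85 f'_c b)) = 610 − √(610² − 2 × 576×10⁶/(0.85 × 37 × 275)) = 121.22 mm.
A_s = 0.85 f'_c a b / f_y = 0.85 × 37 × 121.22 × 275 / 420 = 2496.2 mm².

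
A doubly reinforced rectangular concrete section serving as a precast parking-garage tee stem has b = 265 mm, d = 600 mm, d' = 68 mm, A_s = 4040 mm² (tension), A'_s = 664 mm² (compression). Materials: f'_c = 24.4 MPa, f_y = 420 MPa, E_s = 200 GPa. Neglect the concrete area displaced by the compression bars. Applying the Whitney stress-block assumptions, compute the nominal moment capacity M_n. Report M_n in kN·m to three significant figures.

Assume both tension and compression steel yield.
Net tension couple steel: A_s − A'_s = 3376 mm².
a = (A_s − A'_s) f_y / (0.85 f'_c b) = 1417920/(0.85 × 24.4 × 265) = 257.99 mm.
c = a/β₁ = 257.99/0.85 = 303.52 mm; ε'_s = 0.003(c − d')/c = 0.0023 ≥ f_y/E_s = 0.0021, so compression steel does yield.
M_n = (A_s − A'_s) f_y (d − a/2) + A'_s f_y (d − d') = [1417920 × (600 − 128.995) + 278880 × (600 − 68)] × 10⁻⁶ = 667.85 + 148.36 = 816.21 kN·m.

M_n ≈ 816 kN·m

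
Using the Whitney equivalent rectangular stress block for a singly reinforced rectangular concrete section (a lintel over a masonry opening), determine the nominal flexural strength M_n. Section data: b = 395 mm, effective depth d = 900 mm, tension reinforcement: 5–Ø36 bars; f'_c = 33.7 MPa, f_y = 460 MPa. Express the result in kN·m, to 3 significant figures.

M_n ≈ 1870 kN·m

A_s = 5 × 1018 = 5090 mm².
T = A_s f_y = 5090 × 460 = 2341400 N = 2341.4 kN.
From C = T: a = T/(0.85 f'_c b) = 2341400/(0.85 × 33.7 × 395) = 206.93 mm.
M_n = T(d − a/2) = 2341.4 kN × (900 − 103.465) mm = 1865.01 kN·m.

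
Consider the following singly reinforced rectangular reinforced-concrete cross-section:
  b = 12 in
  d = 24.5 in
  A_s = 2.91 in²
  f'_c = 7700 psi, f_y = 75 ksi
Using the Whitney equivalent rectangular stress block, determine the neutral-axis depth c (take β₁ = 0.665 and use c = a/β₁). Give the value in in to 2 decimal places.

c ≈ 4.18 in

T = A_s f_y = 2.91 × 75 = 218.25 kips.
a = T/(0.85 f'_c b) = 218.25/(0.85 × 7.7 × 12) = 2.7788 in.
With β₁ = 0.665, c = a/β₁ = 2.7788/0.665 = 4.18 in.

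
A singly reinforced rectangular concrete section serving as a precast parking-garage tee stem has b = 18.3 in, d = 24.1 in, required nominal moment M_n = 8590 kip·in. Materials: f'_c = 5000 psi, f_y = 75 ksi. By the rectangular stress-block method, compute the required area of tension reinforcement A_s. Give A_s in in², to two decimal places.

From M_n = 0.85 f'_c a b (d − a/2):
a = d − √(d² − 2M_n/(0.85 f'_c b)) = 24.1 − √(24.1² − 2 × 8590/(0.85 × 5 × 18.3)) = 5.129 in.
A_s = 0.85 f'_c a b / f_y = 0.85 × 5 × 5.129 × 18.3 / 75 = 5.319 in².

A_s ≈ 5.32 in²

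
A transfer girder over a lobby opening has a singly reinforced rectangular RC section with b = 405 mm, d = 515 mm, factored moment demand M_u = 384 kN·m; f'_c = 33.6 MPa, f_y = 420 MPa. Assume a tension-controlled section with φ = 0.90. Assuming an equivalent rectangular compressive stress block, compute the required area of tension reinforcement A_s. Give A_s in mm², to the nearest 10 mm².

M_n = M_u/φ = 384/0.90 = 426.667 kN·m.
With M_n = 0.85 f'_c a b (d − a/2), solve the quadratic for a:
a = d − √(d² − 2M_n/(0.85 f'_c b)) = 515 − √(515² − 2 × 426.667×10⁶/(0.85 × 33.6 × 405)) = 77.45 mm.
A_s = 0.85 f'_c a b / f_y = 0.85 × 33.6 × 77.45 × 405 / 420 = 2133.0 mm².

A_s ≈ 2130 mm²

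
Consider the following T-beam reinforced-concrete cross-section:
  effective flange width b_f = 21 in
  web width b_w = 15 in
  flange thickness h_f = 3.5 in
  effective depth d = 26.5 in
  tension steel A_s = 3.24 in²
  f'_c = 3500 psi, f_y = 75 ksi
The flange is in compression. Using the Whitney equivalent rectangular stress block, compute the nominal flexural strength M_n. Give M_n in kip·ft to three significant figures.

Tension: T = A_s f_y = 3.24 × 75 = 243 kips.
Try a within the flange: a = T/(0.85 f'_c b_f) = 243/(0.85 × 3.5 × 21) = 3.890 in.
a = 3.890 > h_f = 3.5 in: the block extends into the web. Split into flange-overhang and web parts.
C_f = 0.85 f'_c (b_f − b_w) h_f = 0.85 × 3.5 × (21 − 15) × 3.5 = 62.5 kips.
Remaining web compression depth: a_w = (T − C_f)/(0.85 f'_c b_w) = (243 − 62.5)/(0.85 × 3.5 × 15) = 4.045 in.
M_n = C_f(d − h_f/2) + (T − C_f)(d − a_w/2) = 62.5 × (26.5 − 1.75) + 180.5 × (26.5 − 2.0225) = 1546.9 + 4418.2 = 5965.1 kip·in.
M_n = 5965.1/12 = 497.09 kip·ft.

M_n ≈ 497 kip·ft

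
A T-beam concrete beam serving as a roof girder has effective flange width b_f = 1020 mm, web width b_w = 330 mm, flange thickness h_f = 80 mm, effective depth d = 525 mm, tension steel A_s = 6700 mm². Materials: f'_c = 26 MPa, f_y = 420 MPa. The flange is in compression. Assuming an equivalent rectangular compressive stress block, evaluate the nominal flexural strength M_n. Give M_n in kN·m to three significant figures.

M_n ≈ 1250 kN·m

Tension: T = A_s f_y = 6700 × 420 = 2814000 N.
Try a within the flange: a = T/(0.85 f'_c b_f) = 2814000/(0.85 × 26 × 1020) = 124.83 mm.
a = 124.83 > h_f = 80 mm: the block extends into the web. Split into flange-overhang and web parts.
C_f = 0.85 f'_c (b_f − b_w) h_f = 0.85 × 26 × (1020 − 330) × 80 = 1219920 N.
Remaining web compression depth: a_w = (T − C_f)/(0.85 f'_c b_w) = (2814000 − 1219920)/(0.85 × 26 × 330) = 218.58 mm.
M_n = C_f(d − h_f/2) + (T − C_f)(d − a_w/2) = 1219920 × (525 − 40) + 1594080 × (525 − 109.29) = 591.66 + 662.67 = 1254.33 × 10⁶ N·mm.
M_n = 1254.33 kN·m.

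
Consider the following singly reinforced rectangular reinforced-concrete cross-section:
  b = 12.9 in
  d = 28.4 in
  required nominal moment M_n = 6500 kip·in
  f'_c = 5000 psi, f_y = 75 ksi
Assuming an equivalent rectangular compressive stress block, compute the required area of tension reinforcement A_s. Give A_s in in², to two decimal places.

A_s ≈ 3.32 in²

From M_n = 0.85 f'_c a b (d − a/2):
a = d − √(d² − 2M_n/(0.85 f'_c b)) = 28.4 − √(28.4² − 2 × 6500/(0.85 × 5 × 12.9)) = 4.537 in.
A_s = 0.85 f'_c a b / f_y = 0.85 × 5 × 4.537 × 12.9 / 75 = 3.317 in².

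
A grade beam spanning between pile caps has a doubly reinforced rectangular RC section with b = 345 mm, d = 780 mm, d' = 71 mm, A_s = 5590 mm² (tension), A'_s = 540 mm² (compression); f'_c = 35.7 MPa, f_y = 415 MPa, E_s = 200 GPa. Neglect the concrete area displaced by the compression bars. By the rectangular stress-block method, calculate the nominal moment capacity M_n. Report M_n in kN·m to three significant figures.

Assume both tension and compression steel yield.
Net tension couple steel: A_s − A'_s = 5050 mm².
a = (A_s − A'_s) f_y / (0.85 f'_c b) = 2095750/(0.85 × 35.7 × 345) = 200.19 mm.
c = a/β₁ = 200.19/0.795 = 251.81 mm; ε'_s = 0.003(c − d')/c = 0.0022 ≥ f_y/E_s = 0.0021, so compression steel does yield.
M_n = (A_s − A'_s) f_y (d − a/2) + A'_s f_y (d − d') = [2095750 × (780 − 100.095) + 224100 × (780 − 71)] × 10⁻⁶ = 1424.91 + 158.89 = 1583.80 kN·m.

M_n ≈ 1580 kN·m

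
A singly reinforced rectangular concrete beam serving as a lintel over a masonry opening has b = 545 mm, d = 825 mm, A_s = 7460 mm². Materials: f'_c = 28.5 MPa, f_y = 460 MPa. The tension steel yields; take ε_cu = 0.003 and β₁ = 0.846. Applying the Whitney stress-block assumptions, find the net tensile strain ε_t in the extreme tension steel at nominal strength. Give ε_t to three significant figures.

a = A_s f_y/(0.85 f'_c b) = 259.92 mm.
β₁ = 0.846, so c = a/β₁ = 259.92/0.846 = 307.23 mm.
From the linear strain diagram with ε_cu = 0.003: ε_t = 0.003 (d − c)/c = 0.003 × (825 − 307.23)/307.23 = 0.00506.
Since ε_t ≥ 0.005, the section is tension-controlled.

ε_t ≈ 0.00506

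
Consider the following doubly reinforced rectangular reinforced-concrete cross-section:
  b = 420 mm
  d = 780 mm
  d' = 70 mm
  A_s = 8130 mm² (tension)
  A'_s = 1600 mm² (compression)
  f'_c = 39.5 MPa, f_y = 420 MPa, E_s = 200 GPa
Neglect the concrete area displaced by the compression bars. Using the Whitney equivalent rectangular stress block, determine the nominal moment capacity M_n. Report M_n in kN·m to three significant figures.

Assume both tension and compression steel yield.
Net tension couple steel: A_s − A'_s = 6530 mm².
a = (A_s − A'_s) f_y / (0.85 f'_c b) = 2742600/(0.85 × 39.5 × 420) = 194.49 mm.
c = a/β₁ = 194.49/0.768 = 253.24 mm; ε'_s = 0.003(c − d')/c = 0.0022 ≥ f_y/E_s = 0.0021, so compression steel does yield.
M_n = (A_s − A'_s) f_y (d − a/2) + A'_s f_y (d − d') = [2742600 × (780 − 97.245) + 672000 × (780 − 70)] × 10⁻⁶ = 1872.52 + 477.12 = 2349.64 kN·m.

M_n ≈ 2350 kN·m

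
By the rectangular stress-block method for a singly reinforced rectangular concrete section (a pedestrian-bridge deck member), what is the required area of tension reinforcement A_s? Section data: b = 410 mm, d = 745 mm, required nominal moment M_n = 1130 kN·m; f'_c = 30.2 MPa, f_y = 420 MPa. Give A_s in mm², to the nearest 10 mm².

A_s ≈ 4050 mm²

With M_n = 0.85 f'_c a b (d − a/2), solve the quadratic for a:
a = d − √(d² − 2M_n/(0.85 f'_c b)) = 745 − √(745² − 2 × 1130×10⁶/(0.85 × 30.2 × 410)) = 161.65 mm.
A_s = 0.85 f'_c a b / f_y = 0.85 × 30.2 × 161.65 × 410 / 420 = 4050.8 mm².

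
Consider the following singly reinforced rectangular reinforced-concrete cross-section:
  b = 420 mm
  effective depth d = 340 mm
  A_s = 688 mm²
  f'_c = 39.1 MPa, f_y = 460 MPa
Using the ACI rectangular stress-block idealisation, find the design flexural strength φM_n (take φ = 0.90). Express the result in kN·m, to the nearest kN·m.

φM_n ≈ 94 kN·m

T = A_s f_y = 688 × 460 = 316480 N = 316.48 kN.
From C = T: a = T/(0.85 f'_c b) = 316480/(0.85 × 39.1 × 420) = 22.67 mm.
M_n = T(d − a/2) = 316.48 kN × (340 − 11.335) mm = 104.02 kN·m.
φM_n = 0.90 × 104.02 = 93.62 kN·m.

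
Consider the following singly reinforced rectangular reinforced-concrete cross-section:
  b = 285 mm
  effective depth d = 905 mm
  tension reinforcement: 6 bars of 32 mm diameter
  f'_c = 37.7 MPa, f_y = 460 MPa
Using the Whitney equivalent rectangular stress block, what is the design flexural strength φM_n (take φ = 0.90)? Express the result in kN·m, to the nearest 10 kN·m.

φM_n ≈ 1560 kN·m

A_s = 6 × 804 = 4824 mm².
T = A_s f_y = 4824 × 460 = 2219040 N = 2219.04 kN.
From C = T: a = T/(0.85 f'_c b) = 2219040/(0.85 × 37.7 × 285) = 242.97 mm.
M_n = T(d − a/2) = 2219.04 kN × (905 − 121.485) mm = 1738.65 kN·m.
φM_n = 0.90 × 1738.65 = 1564.79 kN·m.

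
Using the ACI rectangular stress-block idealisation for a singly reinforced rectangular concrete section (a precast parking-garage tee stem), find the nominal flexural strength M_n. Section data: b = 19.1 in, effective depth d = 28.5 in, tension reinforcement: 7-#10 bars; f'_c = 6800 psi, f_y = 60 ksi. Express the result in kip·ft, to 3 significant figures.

M_n ≈ 1160 kip·ft

A_s = 7 × 1.27 = 8.89 in².
T = A_s f_y = 8.89 × 60 = 533.4 kips.
a = T/(0.85 f'_c b) = 533.4/(0.85 × 6.8 × 19.1) = 4.832 in.
M_n = T(d − a/2) = 533.4 × (28.5 − 2.416) = 13913.2 kip·in = 13913.2/12 = 1159.43 kip·ft.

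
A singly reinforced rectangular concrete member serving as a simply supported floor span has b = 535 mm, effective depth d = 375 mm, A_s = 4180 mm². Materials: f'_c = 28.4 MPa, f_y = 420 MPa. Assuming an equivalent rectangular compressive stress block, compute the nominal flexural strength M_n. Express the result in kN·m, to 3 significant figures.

M_n ≈ 539 kN·m

T = A_s f_y = 4180 × 420 = 1755600 N = 1755.6 kN.
From C = T: a = T/(0.85 f'_c b) = 1755600/(0.85 × 28.4 × 535) = 135.94 mm.
M_n = T(d − a/2) = 1755.6 kN × (375 − 67.97) mm = 539.02 kN·m.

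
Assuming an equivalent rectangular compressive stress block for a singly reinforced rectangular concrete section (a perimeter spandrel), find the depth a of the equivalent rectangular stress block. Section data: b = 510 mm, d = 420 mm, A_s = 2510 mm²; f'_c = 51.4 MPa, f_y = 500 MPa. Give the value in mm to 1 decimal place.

T = A_s f_y = 2510 × 500 = 1255000 N = 1255 kN.
Setting C = 0.85 f'_c a b equal to T: a = 1255000/(0.85 × 51.4 × 510) = 56.3 mm.

a ≈ 56.3 mm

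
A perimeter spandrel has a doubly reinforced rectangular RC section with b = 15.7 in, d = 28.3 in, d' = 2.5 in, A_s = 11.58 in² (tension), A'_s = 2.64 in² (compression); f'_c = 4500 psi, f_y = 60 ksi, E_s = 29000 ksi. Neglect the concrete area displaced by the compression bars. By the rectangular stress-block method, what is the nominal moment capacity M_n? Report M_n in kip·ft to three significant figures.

Assume both steels yield.
a = (A_s − A'_s) f_y/(0.85 f'_c b) = (11.58 − 2.64) × 60/(0.85 × 4.5 × 15.7) = 8.932 in.
c = a/β₁ = 8.932/0.825 = 10.827 in; ε'_s = 0.003(c − d')/c = 0.0023 ≥ ε_y = 0.0021, so the compression steel yields.
M_n = (A_s − A'_s) f_y (d − a/2) + A'_s f_y (d − d') = 536.4 × (28.3 − 4.466) + 158.4 × (28.3 − 2.5) = 12784.6 + 4086.7 = 16871.3 kip·in = 16871.3/12 = 1405.94 kip·ft.

M_n ≈ 1410 kip·ft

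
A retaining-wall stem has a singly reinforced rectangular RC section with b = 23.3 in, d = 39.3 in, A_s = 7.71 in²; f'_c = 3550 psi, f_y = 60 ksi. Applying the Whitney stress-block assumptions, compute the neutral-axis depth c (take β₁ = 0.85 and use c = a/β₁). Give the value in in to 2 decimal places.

T = A_s f_y = 7.71 × 60 = 462.6 kips.
a = T/(0.85 f'_c b) = 462.6/(0.85 × 3.55 × 23.3) = 6.5796 in.
With β₁ = 0.85, c = a/β₁ = 6.5796/0.85 = 7.74 in.

c ≈ 7.74 in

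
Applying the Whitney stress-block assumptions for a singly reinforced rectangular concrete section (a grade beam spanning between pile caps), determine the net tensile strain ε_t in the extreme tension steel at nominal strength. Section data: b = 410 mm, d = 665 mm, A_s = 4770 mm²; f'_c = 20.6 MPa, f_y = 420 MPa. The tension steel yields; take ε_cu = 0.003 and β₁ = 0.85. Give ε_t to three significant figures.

a = A_s f_y/(0.85 f'_c b) = 279.06 mm.
β₁ = 0.85, so c = a/β₁ = 279.06/0.85 = 328.31 mm.
From the linear strain diagram with ε_cu = 0.003: ε_t = 0.003 (d − c)/c = 0.003 × (665 − 328.31)/328.31 = 0.00308.
ε_t < 0.004 — the section is over-reinforced for flexure under ACI limits.

ε_t ≈ 0.00308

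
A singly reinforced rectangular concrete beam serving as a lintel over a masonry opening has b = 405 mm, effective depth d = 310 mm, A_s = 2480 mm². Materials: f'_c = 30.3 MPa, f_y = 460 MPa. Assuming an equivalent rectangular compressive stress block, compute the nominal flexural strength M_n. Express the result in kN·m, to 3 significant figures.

T = A_s f_y = 2480 × 460 = 1140800 N = 1140.8 kN.
From C = T: a = T/(0.85 f'_c b) = 1140800/(0.85 × 30.3 × 405) = 109.37 mm.
M_n = T(d − a/2) = 1140.8 kN × (310 − 54.685) mm = 291.26 kN·m.

M_n ≈ 291 kN·m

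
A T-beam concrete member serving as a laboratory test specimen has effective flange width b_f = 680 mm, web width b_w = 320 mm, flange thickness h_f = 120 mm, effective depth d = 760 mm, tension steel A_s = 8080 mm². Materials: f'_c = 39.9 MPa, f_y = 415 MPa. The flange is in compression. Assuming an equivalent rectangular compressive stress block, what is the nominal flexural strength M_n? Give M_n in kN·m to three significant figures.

M_n ≈ 2300 kN·m

Tension: T = A_s f_y = 8080 × 415 = 3353200 N.
Try a within the flange: a = T/(0.85 f'_c b_f) = 3353200/(0.85 × 39.9 × 680) = 145.40 mm.
a = 145.40 > h_f = 120 mm: the block extends into the web. Split into flange-overhang and web parts.
C_f = 0.85 f'_c (b_f − b_w) h_f = 0.85 × 39.9 × (680 − 320) × 120 = 1465128 N.
Remaining web compression depth: a_w = (T − C_f)/(0.85 f'_c b_w) = (3353200 − 1465128)/(0.85 × 39.9 × 320) = 173.97 mm.
M_n = C_f(d − h_f/2) + (T − C_f)(d − a_w/2) = 1465128 × (760 − 60) + 1888072 × (760 − 86.985) = 1025.59 + 1270.70 = 2296.29 × 10⁶ N·mm.
M_n = 2296.29 kN·m.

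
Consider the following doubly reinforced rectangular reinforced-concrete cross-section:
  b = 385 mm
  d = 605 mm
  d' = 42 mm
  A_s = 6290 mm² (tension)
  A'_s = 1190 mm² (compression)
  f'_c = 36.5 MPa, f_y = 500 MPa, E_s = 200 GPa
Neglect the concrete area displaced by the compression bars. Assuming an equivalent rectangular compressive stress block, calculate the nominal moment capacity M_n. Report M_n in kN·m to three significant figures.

Assume both tension and compression steel yield.
Net tension couple steel: A_s − A'_s = 5100 mm².
a = (A_s − A'_s) f_y / (0.85 f'_c b) = 2550000/(0.85 × 36.5 × 385) = 213.49 mm.
c = a/β₁ = 213.49/0.789 = 270.58 mm; ε'_s = 0.003(c − d')/c = 0.0025 ≥ f_y/E_s = 0.0025, so compression steel does yield.
M_n = (A_s − A'_s) f_y (d − a/2) + A'_s f_y (d − d') = [2550000 × (605 − 106.745) + 595000 × (605 − 42)] × 10⁻⁶ = 1270.55 + 334.99 = 1605.54 kN·m.

M_n ≈ 1610 kN·m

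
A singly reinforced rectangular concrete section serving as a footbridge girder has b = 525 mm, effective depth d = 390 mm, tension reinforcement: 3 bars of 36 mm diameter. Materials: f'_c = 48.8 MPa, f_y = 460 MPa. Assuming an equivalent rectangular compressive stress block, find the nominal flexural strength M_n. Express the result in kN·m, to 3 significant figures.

M_n ≈ 503 kN·m

A_s = 3 × 1018 = 3054 mm².
T = A_s f_y = 3054 × 460 = 1404840 N = 1404.84 kN.
From C = T: a = T/(0.85 f'_c b) = 1404840/(0.85 × 48.8 × 525) = 64.51 mm.
M_n = T(d − a/2) = 1404.84 kN × (390 − 32.255) mm = 502.57 kN·m.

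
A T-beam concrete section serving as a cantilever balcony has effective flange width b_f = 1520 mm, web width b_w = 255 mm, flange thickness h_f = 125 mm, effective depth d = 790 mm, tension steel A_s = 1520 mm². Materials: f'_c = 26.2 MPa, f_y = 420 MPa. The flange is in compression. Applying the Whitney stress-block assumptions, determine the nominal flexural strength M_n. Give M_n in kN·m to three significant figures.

Tension: T = A_s f_y = 1520 × 420 = 638400 N.
Try a within the flange: a = T/(0.85 f'_c b_f) = 638400/(0.85 × 26.2 × 1520) = 18.86 mm.
Since a = 18.86 ≤ h_f = 125 mm, the stress block lies entirely in the flange; analyse as a rectangular beam of width b_f.
M_n = T(d − a/2) = 638400 × (790 − 9.43) = 498.32 × 10⁶ N·mm.
M_n = 498.32 kN·m.

M_n ≈ 498 kN·m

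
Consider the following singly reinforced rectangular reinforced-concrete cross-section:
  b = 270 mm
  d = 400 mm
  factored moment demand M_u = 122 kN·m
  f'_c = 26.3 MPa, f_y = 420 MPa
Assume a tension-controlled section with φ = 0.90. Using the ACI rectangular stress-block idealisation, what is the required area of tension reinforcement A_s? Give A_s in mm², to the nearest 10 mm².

A_s ≈ 870 mm²

M_n = M_u/φ = 122/0.90 = 135.556 kN·m.
With M_n = 0.85 f'_c a b (d − a/2), solve the quadratic for a:
a = d − √(d² − 2M_n/(0.85 f'_c b)) = 400 − √(400² − 2 × 135.556×10⁶/(0.85 × 26.3 × 270)) = 60.76 mm.
A_s = 0.85 f'_c a b / f_y = 0.85 × 26.3 × 60.76 × 270 / 420 = 873.2 mm².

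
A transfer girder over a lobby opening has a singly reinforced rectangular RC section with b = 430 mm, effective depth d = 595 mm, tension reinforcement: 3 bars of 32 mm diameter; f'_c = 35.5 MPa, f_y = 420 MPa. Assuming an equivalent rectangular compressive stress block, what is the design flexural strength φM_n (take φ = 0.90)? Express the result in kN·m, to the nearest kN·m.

φM_n ≈ 507 kN·m

A_s = 3 × 804 = 2412 mm².
T = A_s f_y = 2412 × 420 = 1013040 N = 1013.04 kN.
From C = T: a = T/(0.85 f'_c b) = 1013040/(0.85 × 35.5 × 430) = 78.07 mm.
M_n = T(d − a/2) = 1013.04 kN × (595 − 39.035) mm = 563.21 kN·m.
φM_n = 0.90 × 563.21 = 506.89 kN·m.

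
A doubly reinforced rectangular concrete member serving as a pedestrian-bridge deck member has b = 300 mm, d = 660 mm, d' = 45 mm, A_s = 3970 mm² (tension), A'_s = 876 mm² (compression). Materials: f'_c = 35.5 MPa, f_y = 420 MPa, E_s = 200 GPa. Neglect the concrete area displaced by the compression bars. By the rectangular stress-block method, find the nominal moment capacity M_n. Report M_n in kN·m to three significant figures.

M_n ≈ 991 kN·m

Assume both tension and compression steel yield.
Net tension couple steel: A_s − A'_s = 3094 mm².
a = (A_s − A'_s) f_y / (0.85 f'_c b) = 1299480/(0.85 × 35.5 × 300) = 143.55 mm.
c = a/β₁ = 143.55/0.796 = 180.34 mm; ε'_s = 0.003(c − d')/c = 0.0023 ≥ f_y/E_s = 0.0021, so compression steel does yield.
M_n = (A_s − A'_s) f_y (d − a/2) + A'_s f_y (d − d') = [1299480 × (660 − 71.775) + 367920 × (660 − 45)] × 10⁻⁶ = 764.39 + 226.27 = 990.66 kN·m.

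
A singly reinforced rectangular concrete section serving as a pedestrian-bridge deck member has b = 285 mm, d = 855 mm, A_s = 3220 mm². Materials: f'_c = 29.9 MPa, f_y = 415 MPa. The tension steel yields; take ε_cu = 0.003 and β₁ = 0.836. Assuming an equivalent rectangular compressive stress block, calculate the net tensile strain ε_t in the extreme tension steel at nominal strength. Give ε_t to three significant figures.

ε_t ≈ 0.00862

a = A_s f_y/(0.85 f'_c b) = 184.49 mm.
β₁ = 0.836, so c = a/β₁ = 184.49/0.836 = 220.68 mm.
From the linear strain diagram with ε_cu = 0.003: ε_t = 0.003 (d − c)/c = 0.003 × (855 − 220.68)/220.68 = 0.00862.
Since ε_t ≥ 0.005, the section is tension-controlled.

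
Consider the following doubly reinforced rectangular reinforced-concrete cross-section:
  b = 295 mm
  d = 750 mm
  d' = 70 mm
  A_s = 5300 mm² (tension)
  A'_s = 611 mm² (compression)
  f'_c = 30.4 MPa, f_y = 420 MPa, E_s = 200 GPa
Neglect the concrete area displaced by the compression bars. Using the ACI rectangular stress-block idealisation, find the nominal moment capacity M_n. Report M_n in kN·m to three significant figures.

M_n ≈ 1400 kN·m

Assume both tension and compression steel yield.
Net tension couple steel: A_s − A'_s = 4689 mm².
a = (A_s − A'_s) f_y / (0.85 f'_c b) = 1969380/(0.85 × 30.4 × 295) = 258.35 mm.
c = a/β₁ = 258.35/0.833 = 310.14 mm; ε'_s = 0.003(c − d')/c = 0.0023 ≥ f_y/E_s = 0.0021, so compression steel does yield.
M_n = (A_s − A'_s) f_y (d − a/2) + A'_s f_y (d − d') = [1969380 × (750 − 129.175) + 256620 × (750 − 70)] × 10⁻⁶ = 1222.64 + 174.50 = 1397.14 kN·m.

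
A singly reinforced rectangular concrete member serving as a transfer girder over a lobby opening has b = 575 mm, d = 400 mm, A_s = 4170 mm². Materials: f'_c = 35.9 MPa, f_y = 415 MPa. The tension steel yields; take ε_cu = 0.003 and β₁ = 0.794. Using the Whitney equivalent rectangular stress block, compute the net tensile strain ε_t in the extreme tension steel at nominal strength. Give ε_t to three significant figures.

a = A_s f_y/(0.85 f'_c b) = 98.63 mm.
β₁ = 0.794, so c = a/β₁ = 98.63/0.794 = 124.22 mm.
From the linear strain diagram with ε_cu = 0.003: ε_t = 0.003 (d − c)/c = 0.003 × (400 − 124.22)/124.22 = 0.00666.
Since ε_t ≥ 0.005, the section is tension-controlled.

ε_t ≈ 0.00666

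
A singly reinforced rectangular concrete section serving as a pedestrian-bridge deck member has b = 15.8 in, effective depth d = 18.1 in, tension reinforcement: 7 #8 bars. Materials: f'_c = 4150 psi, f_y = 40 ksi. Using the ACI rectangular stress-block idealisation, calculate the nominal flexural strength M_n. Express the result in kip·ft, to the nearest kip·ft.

A_s = 7 × 0.79 = 5.53 in².
T = A_s f_y = 5.53 × 40 = 221.2 kips.
a = T/(0.85 f'_c b) = 221.2/(0.85 × 4.15 × 15.8) = 3.969 in.
M_n = T(d − a/2) = 221.2 × (18.1 − 1.9845) = 3564.7 kip·in = 3564.7/12 = 297.06 kip·ft.

M_n ≈ 297 kip·ft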